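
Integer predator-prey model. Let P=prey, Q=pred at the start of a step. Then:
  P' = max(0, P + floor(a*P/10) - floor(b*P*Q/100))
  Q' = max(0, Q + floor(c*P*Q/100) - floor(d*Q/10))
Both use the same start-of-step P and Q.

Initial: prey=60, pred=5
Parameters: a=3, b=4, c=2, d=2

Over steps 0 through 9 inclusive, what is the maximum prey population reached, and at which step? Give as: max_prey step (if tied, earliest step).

Answer: 66 1

Derivation:
Step 1: prey: 60+18-12=66; pred: 5+6-1=10
Step 2: prey: 66+19-26=59; pred: 10+13-2=21
Step 3: prey: 59+17-49=27; pred: 21+24-4=41
Step 4: prey: 27+8-44=0; pred: 41+22-8=55
Step 5: prey: 0+0-0=0; pred: 55+0-11=44
Step 6: prey: 0+0-0=0; pred: 44+0-8=36
Step 7: prey: 0+0-0=0; pred: 36+0-7=29
Step 8: prey: 0+0-0=0; pred: 29+0-5=24
Step 9: prey: 0+0-0=0; pred: 24+0-4=20
Max prey = 66 at step 1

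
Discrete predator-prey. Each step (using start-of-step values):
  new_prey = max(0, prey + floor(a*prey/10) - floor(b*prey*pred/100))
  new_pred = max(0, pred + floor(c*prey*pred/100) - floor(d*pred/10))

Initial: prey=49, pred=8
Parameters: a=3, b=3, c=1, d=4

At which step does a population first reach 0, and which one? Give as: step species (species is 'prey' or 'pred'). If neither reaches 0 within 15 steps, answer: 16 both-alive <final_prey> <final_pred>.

Answer: 16 both-alive 23 5

Derivation:
Step 1: prey: 49+14-11=52; pred: 8+3-3=8
Step 2: prey: 52+15-12=55; pred: 8+4-3=9
Step 3: prey: 55+16-14=57; pred: 9+4-3=10
Step 4: prey: 57+17-17=57; pred: 10+5-4=11
Step 5: prey: 57+17-18=56; pred: 11+6-4=13
Step 6: prey: 56+16-21=51; pred: 13+7-5=15
Step 7: prey: 51+15-22=44; pred: 15+7-6=16
Step 8: prey: 44+13-21=36; pred: 16+7-6=17
Step 9: prey: 36+10-18=28; pred: 17+6-6=17
Step 10: prey: 28+8-14=22; pred: 17+4-6=15
Step 11: prey: 22+6-9=19; pred: 15+3-6=12
Step 12: prey: 19+5-6=18; pred: 12+2-4=10
Step 13: prey: 18+5-5=18; pred: 10+1-4=7
Step 14: prey: 18+5-3=20; pred: 7+1-2=6
Step 15: prey: 20+6-3=23; pred: 6+1-2=5
No extinction within 15 steps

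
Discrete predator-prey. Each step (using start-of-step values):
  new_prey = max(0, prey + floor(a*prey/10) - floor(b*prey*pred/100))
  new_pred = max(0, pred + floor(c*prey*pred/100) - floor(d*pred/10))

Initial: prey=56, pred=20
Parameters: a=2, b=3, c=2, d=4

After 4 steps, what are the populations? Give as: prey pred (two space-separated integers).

Answer: 0 20

Derivation:
Step 1: prey: 56+11-33=34; pred: 20+22-8=34
Step 2: prey: 34+6-34=6; pred: 34+23-13=44
Step 3: prey: 6+1-7=0; pred: 44+5-17=32
Step 4: prey: 0+0-0=0; pred: 32+0-12=20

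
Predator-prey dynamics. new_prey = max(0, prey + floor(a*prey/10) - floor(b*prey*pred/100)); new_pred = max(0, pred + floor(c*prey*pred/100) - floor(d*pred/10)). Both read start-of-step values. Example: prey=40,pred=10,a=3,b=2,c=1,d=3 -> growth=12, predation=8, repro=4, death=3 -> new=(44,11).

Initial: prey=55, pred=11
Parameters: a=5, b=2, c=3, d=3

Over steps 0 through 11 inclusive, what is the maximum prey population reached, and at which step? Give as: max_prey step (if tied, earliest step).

Step 1: prey: 55+27-12=70; pred: 11+18-3=26
Step 2: prey: 70+35-36=69; pred: 26+54-7=73
Step 3: prey: 69+34-100=3; pred: 73+151-21=203
Step 4: prey: 3+1-12=0; pred: 203+18-60=161
Step 5: prey: 0+0-0=0; pred: 161+0-48=113
Step 6: prey: 0+0-0=0; pred: 113+0-33=80
Step 7: prey: 0+0-0=0; pred: 80+0-24=56
Step 8: prey: 0+0-0=0; pred: 56+0-16=40
Step 9: prey: 0+0-0=0; pred: 40+0-12=28
Step 10: prey: 0+0-0=0; pred: 28+0-8=20
Step 11: prey: 0+0-0=0; pred: 20+0-6=14
Max prey = 70 at step 1

Answer: 70 1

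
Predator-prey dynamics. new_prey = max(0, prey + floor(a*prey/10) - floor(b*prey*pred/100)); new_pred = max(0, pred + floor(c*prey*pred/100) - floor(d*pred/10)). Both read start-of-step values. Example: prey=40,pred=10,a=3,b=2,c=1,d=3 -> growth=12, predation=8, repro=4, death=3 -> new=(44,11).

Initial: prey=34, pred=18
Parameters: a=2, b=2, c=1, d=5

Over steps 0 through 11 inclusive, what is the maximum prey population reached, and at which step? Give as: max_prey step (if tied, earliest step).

Step 1: prey: 34+6-12=28; pred: 18+6-9=15
Step 2: prey: 28+5-8=25; pred: 15+4-7=12
Step 3: prey: 25+5-6=24; pred: 12+3-6=9
Step 4: prey: 24+4-4=24; pred: 9+2-4=7
Step 5: prey: 24+4-3=25; pred: 7+1-3=5
Step 6: prey: 25+5-2=28; pred: 5+1-2=4
Step 7: prey: 28+5-2=31; pred: 4+1-2=3
Step 8: prey: 31+6-1=36; pred: 3+0-1=2
Step 9: prey: 36+7-1=42; pred: 2+0-1=1
Step 10: prey: 42+8-0=50; pred: 1+0-0=1
Step 11: prey: 50+10-1=59; pred: 1+0-0=1
Max prey = 59 at step 11

Answer: 59 11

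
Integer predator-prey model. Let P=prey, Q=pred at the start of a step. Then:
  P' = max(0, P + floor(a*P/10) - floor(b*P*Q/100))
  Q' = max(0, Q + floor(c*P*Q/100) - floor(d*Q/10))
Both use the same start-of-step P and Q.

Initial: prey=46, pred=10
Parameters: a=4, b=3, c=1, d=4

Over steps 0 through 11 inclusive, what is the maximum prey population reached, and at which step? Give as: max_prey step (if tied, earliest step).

Answer: 61 4

Derivation:
Step 1: prey: 46+18-13=51; pred: 10+4-4=10
Step 2: prey: 51+20-15=56; pred: 10+5-4=11
Step 3: prey: 56+22-18=60; pred: 11+6-4=13
Step 4: prey: 60+24-23=61; pred: 13+7-5=15
Step 5: prey: 61+24-27=58; pred: 15+9-6=18
Step 6: prey: 58+23-31=50; pred: 18+10-7=21
Step 7: prey: 50+20-31=39; pred: 21+10-8=23
Step 8: prey: 39+15-26=28; pred: 23+8-9=22
Step 9: prey: 28+11-18=21; pred: 22+6-8=20
Step 10: prey: 21+8-12=17; pred: 20+4-8=16
Step 11: prey: 17+6-8=15; pred: 16+2-6=12
Max prey = 61 at step 4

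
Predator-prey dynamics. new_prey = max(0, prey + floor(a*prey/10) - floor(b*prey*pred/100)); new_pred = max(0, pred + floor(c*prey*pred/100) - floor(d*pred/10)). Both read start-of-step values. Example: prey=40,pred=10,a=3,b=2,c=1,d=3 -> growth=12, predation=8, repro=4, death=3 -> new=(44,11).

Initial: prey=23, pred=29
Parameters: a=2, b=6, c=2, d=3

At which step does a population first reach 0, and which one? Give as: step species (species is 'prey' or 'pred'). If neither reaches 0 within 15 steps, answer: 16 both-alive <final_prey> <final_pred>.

Answer: 1 prey

Derivation:
Step 1: prey: 23+4-40=0; pred: 29+13-8=34
First extinction: prey at step 1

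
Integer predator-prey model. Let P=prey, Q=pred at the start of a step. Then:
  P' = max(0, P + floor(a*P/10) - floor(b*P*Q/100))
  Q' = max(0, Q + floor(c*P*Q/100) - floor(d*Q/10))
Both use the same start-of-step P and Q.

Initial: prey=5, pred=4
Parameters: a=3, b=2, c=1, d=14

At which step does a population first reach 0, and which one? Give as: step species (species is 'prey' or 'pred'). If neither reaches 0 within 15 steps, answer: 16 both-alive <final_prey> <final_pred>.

Answer: 1 pred

Derivation:
Step 1: prey: 5+1-0=6; pred: 4+0-5=0
First extinction: pred at step 1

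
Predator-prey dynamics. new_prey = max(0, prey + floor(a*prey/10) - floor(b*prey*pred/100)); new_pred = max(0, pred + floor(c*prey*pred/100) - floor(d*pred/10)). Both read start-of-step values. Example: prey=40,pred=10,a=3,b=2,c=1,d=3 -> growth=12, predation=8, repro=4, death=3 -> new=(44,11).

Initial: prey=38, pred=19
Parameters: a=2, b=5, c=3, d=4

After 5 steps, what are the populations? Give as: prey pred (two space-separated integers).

Answer: 0 7

Derivation:
Step 1: prey: 38+7-36=9; pred: 19+21-7=33
Step 2: prey: 9+1-14=0; pred: 33+8-13=28
Step 3: prey: 0+0-0=0; pred: 28+0-11=17
Step 4: prey: 0+0-0=0; pred: 17+0-6=11
Step 5: prey: 0+0-0=0; pred: 11+0-4=7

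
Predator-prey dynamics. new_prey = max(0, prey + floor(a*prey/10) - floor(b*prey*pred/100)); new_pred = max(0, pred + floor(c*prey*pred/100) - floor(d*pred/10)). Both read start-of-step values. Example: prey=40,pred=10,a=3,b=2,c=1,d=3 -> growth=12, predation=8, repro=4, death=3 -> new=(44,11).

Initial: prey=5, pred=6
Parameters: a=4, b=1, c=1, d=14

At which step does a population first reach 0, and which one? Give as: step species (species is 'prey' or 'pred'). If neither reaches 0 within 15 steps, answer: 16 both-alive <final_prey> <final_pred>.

Step 1: prey: 5+2-0=7; pred: 6+0-8=0
First extinction: pred at step 1

Answer: 1 pred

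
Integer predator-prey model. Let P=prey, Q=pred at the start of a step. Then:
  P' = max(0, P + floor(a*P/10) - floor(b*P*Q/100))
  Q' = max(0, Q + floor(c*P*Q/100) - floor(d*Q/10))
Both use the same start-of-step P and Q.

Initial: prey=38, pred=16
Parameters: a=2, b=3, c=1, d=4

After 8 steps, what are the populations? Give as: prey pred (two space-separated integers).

Answer: 15 2

Derivation:
Step 1: prey: 38+7-18=27; pred: 16+6-6=16
Step 2: prey: 27+5-12=20; pred: 16+4-6=14
Step 3: prey: 20+4-8=16; pred: 14+2-5=11
Step 4: prey: 16+3-5=14; pred: 11+1-4=8
Step 5: prey: 14+2-3=13; pred: 8+1-3=6
Step 6: prey: 13+2-2=13; pred: 6+0-2=4
Step 7: prey: 13+2-1=14; pred: 4+0-1=3
Step 8: prey: 14+2-1=15; pred: 3+0-1=2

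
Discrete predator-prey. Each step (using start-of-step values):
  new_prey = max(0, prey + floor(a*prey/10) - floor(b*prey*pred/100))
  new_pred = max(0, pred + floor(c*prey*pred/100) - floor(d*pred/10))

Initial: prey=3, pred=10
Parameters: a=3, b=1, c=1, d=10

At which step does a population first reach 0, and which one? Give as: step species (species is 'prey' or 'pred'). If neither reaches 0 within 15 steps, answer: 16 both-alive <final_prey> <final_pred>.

Step 1: prey: 3+0-0=3; pred: 10+0-10=0
First extinction: pred at step 1

Answer: 1 pred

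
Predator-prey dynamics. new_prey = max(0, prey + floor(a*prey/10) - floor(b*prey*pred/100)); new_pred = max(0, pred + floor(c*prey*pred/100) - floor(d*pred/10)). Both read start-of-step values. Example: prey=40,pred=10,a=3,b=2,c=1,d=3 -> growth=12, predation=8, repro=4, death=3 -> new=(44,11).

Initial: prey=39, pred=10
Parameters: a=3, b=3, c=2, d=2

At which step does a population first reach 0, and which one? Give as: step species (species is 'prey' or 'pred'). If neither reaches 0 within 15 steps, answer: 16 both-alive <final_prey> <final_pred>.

Step 1: prey: 39+11-11=39; pred: 10+7-2=15
Step 2: prey: 39+11-17=33; pred: 15+11-3=23
Step 3: prey: 33+9-22=20; pred: 23+15-4=34
Step 4: prey: 20+6-20=6; pred: 34+13-6=41
Step 5: prey: 6+1-7=0; pred: 41+4-8=37
First extinction: prey at step 5

Answer: 5 prey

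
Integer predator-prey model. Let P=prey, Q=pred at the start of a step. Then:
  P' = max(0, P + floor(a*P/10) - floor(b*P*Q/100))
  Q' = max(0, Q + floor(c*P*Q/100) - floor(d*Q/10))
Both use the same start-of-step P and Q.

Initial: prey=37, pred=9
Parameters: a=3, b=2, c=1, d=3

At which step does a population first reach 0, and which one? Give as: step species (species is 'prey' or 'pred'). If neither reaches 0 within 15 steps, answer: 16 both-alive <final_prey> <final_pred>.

Answer: 16 both-alive 12 9

Derivation:
Step 1: prey: 37+11-6=42; pred: 9+3-2=10
Step 2: prey: 42+12-8=46; pred: 10+4-3=11
Step 3: prey: 46+13-10=49; pred: 11+5-3=13
Step 4: prey: 49+14-12=51; pred: 13+6-3=16
Step 5: prey: 51+15-16=50; pred: 16+8-4=20
Step 6: prey: 50+15-20=45; pred: 20+10-6=24
Step 7: prey: 45+13-21=37; pred: 24+10-7=27
Step 8: prey: 37+11-19=29; pred: 27+9-8=28
Step 9: prey: 29+8-16=21; pred: 28+8-8=28
Step 10: prey: 21+6-11=16; pred: 28+5-8=25
Step 11: prey: 16+4-8=12; pred: 25+4-7=22
Step 12: prey: 12+3-5=10; pred: 22+2-6=18
Step 13: prey: 10+3-3=10; pred: 18+1-5=14
Step 14: prey: 10+3-2=11; pred: 14+1-4=11
Step 15: prey: 11+3-2=12; pred: 11+1-3=9
No extinction within 15 steps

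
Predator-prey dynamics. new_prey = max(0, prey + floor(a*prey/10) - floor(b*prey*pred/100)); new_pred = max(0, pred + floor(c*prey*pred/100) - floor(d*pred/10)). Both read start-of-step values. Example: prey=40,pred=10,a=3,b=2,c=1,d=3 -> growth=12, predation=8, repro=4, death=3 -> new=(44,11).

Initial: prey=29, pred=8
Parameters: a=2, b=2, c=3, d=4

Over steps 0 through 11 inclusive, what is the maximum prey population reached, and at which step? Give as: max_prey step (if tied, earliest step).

Step 1: prey: 29+5-4=30; pred: 8+6-3=11
Step 2: prey: 30+6-6=30; pred: 11+9-4=16
Step 3: prey: 30+6-9=27; pred: 16+14-6=24
Step 4: prey: 27+5-12=20; pred: 24+19-9=34
Step 5: prey: 20+4-13=11; pred: 34+20-13=41
Step 6: prey: 11+2-9=4; pred: 41+13-16=38
Step 7: prey: 4+0-3=1; pred: 38+4-15=27
Step 8: prey: 1+0-0=1; pred: 27+0-10=17
Step 9: prey: 1+0-0=1; pred: 17+0-6=11
Step 10: prey: 1+0-0=1; pred: 11+0-4=7
Step 11: prey: 1+0-0=1; pred: 7+0-2=5
Max prey = 30 at step 1

Answer: 30 1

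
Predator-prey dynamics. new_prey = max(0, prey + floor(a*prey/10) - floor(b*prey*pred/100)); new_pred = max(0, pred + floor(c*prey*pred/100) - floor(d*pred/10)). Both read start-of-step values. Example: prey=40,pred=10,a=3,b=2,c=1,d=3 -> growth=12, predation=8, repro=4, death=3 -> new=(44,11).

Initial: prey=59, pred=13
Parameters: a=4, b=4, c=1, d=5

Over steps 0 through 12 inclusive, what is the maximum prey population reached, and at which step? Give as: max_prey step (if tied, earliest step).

Answer: 83 12

Derivation:
Step 1: prey: 59+23-30=52; pred: 13+7-6=14
Step 2: prey: 52+20-29=43; pred: 14+7-7=14
Step 3: prey: 43+17-24=36; pred: 14+6-7=13
Step 4: prey: 36+14-18=32; pred: 13+4-6=11
Step 5: prey: 32+12-14=30; pred: 11+3-5=9
Step 6: prey: 30+12-10=32; pred: 9+2-4=7
Step 7: prey: 32+12-8=36; pred: 7+2-3=6
Step 8: prey: 36+14-8=42; pred: 6+2-3=5
Step 9: prey: 42+16-8=50; pred: 5+2-2=5
Step 10: prey: 50+20-10=60; pred: 5+2-2=5
Step 11: prey: 60+24-12=72; pred: 5+3-2=6
Step 12: prey: 72+28-17=83; pred: 6+4-3=7
Max prey = 83 at step 12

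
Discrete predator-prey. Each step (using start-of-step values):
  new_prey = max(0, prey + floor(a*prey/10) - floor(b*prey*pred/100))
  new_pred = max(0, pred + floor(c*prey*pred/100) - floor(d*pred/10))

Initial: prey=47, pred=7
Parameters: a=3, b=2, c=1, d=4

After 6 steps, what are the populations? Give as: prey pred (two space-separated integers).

Step 1: prey: 47+14-6=55; pred: 7+3-2=8
Step 2: prey: 55+16-8=63; pred: 8+4-3=9
Step 3: prey: 63+18-11=70; pred: 9+5-3=11
Step 4: prey: 70+21-15=76; pred: 11+7-4=14
Step 5: prey: 76+22-21=77; pred: 14+10-5=19
Step 6: prey: 77+23-29=71; pred: 19+14-7=26

Answer: 71 26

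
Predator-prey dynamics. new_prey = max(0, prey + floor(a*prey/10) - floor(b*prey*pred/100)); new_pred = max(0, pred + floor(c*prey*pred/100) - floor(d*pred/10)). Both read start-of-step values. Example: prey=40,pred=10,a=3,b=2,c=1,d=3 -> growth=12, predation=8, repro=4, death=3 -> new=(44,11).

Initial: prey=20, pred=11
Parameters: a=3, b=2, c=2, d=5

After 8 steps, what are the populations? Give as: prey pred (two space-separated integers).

Answer: 40 20

Derivation:
Step 1: prey: 20+6-4=22; pred: 11+4-5=10
Step 2: prey: 22+6-4=24; pred: 10+4-5=9
Step 3: prey: 24+7-4=27; pred: 9+4-4=9
Step 4: prey: 27+8-4=31; pred: 9+4-4=9
Step 5: prey: 31+9-5=35; pred: 9+5-4=10
Step 6: prey: 35+10-7=38; pred: 10+7-5=12
Step 7: prey: 38+11-9=40; pred: 12+9-6=15
Step 8: prey: 40+12-12=40; pred: 15+12-7=20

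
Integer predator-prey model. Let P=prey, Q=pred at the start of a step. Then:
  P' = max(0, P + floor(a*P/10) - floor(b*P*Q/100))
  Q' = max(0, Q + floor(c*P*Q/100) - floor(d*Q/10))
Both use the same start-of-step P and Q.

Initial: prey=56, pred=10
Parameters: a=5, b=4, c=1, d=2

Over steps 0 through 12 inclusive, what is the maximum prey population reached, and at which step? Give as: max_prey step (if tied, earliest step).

Answer: 62 1

Derivation:
Step 1: prey: 56+28-22=62; pred: 10+5-2=13
Step 2: prey: 62+31-32=61; pred: 13+8-2=19
Step 3: prey: 61+30-46=45; pred: 19+11-3=27
Step 4: prey: 45+22-48=19; pred: 27+12-5=34
Step 5: prey: 19+9-25=3; pred: 34+6-6=34
Step 6: prey: 3+1-4=0; pred: 34+1-6=29
Step 7: prey: 0+0-0=0; pred: 29+0-5=24
Step 8: prey: 0+0-0=0; pred: 24+0-4=20
Step 9: prey: 0+0-0=0; pred: 20+0-4=16
Step 10: prey: 0+0-0=0; pred: 16+0-3=13
Step 11: prey: 0+0-0=0; pred: 13+0-2=11
Step 12: prey: 0+0-0=0; pred: 11+0-2=9
Max prey = 62 at step 1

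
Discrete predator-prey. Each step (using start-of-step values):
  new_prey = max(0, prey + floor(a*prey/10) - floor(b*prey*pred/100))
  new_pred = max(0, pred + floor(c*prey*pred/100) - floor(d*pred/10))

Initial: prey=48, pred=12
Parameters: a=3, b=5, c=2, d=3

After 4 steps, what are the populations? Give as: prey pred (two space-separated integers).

Step 1: prey: 48+14-28=34; pred: 12+11-3=20
Step 2: prey: 34+10-34=10; pred: 20+13-6=27
Step 3: prey: 10+3-13=0; pred: 27+5-8=24
Step 4: prey: 0+0-0=0; pred: 24+0-7=17

Answer: 0 17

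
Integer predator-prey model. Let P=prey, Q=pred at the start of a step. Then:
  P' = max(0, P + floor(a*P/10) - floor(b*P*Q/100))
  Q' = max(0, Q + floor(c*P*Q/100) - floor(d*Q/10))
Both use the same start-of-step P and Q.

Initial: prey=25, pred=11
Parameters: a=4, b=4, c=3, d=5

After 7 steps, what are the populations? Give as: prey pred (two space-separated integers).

Step 1: prey: 25+10-11=24; pred: 11+8-5=14
Step 2: prey: 24+9-13=20; pred: 14+10-7=17
Step 3: prey: 20+8-13=15; pred: 17+10-8=19
Step 4: prey: 15+6-11=10; pred: 19+8-9=18
Step 5: prey: 10+4-7=7; pred: 18+5-9=14
Step 6: prey: 7+2-3=6; pred: 14+2-7=9
Step 7: prey: 6+2-2=6; pred: 9+1-4=6

Answer: 6 6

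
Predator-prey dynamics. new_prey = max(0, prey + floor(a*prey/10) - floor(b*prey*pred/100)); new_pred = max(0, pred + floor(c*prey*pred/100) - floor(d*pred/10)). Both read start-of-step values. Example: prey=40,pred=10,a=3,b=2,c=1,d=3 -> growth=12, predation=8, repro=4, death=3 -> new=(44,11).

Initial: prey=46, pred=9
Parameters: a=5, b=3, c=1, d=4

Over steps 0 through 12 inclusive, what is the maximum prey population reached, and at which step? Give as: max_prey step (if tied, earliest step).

Answer: 87 4

Derivation:
Step 1: prey: 46+23-12=57; pred: 9+4-3=10
Step 2: prey: 57+28-17=68; pred: 10+5-4=11
Step 3: prey: 68+34-22=80; pred: 11+7-4=14
Step 4: prey: 80+40-33=87; pred: 14+11-5=20
Step 5: prey: 87+43-52=78; pred: 20+17-8=29
Step 6: prey: 78+39-67=50; pred: 29+22-11=40
Step 7: prey: 50+25-60=15; pred: 40+20-16=44
Step 8: prey: 15+7-19=3; pred: 44+6-17=33
Step 9: prey: 3+1-2=2; pred: 33+0-13=20
Step 10: prey: 2+1-1=2; pred: 20+0-8=12
Step 11: prey: 2+1-0=3; pred: 12+0-4=8
Step 12: prey: 3+1-0=4; pred: 8+0-3=5
Max prey = 87 at step 4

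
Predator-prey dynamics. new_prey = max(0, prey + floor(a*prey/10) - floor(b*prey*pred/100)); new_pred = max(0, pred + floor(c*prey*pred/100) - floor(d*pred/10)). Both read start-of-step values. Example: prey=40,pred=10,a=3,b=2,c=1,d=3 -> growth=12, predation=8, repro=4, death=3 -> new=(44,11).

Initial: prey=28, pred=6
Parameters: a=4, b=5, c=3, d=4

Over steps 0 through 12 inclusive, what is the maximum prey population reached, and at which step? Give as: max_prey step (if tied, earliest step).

Answer: 31 1

Derivation:
Step 1: prey: 28+11-8=31; pred: 6+5-2=9
Step 2: prey: 31+12-13=30; pred: 9+8-3=14
Step 3: prey: 30+12-21=21; pred: 14+12-5=21
Step 4: prey: 21+8-22=7; pred: 21+13-8=26
Step 5: prey: 7+2-9=0; pred: 26+5-10=21
Step 6: prey: 0+0-0=0; pred: 21+0-8=13
Step 7: prey: 0+0-0=0; pred: 13+0-5=8
Step 8: prey: 0+0-0=0; pred: 8+0-3=5
Step 9: prey: 0+0-0=0; pred: 5+0-2=3
Step 10: prey: 0+0-0=0; pred: 3+0-1=2
Step 11: prey: 0+0-0=0; pred: 2+0-0=2
Step 12: prey: 0+0-0=0; pred: 2+0-0=2
Max prey = 31 at step 1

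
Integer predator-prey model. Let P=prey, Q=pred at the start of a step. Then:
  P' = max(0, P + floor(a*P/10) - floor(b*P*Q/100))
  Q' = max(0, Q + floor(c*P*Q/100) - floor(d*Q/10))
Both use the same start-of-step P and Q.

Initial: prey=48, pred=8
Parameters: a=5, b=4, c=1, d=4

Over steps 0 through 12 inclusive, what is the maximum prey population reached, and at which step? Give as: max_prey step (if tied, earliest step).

Step 1: prey: 48+24-15=57; pred: 8+3-3=8
Step 2: prey: 57+28-18=67; pred: 8+4-3=9
Step 3: prey: 67+33-24=76; pred: 9+6-3=12
Step 4: prey: 76+38-36=78; pred: 12+9-4=17
Step 5: prey: 78+39-53=64; pred: 17+13-6=24
Step 6: prey: 64+32-61=35; pred: 24+15-9=30
Step 7: prey: 35+17-42=10; pred: 30+10-12=28
Step 8: prey: 10+5-11=4; pred: 28+2-11=19
Step 9: prey: 4+2-3=3; pred: 19+0-7=12
Step 10: prey: 3+1-1=3; pred: 12+0-4=8
Step 11: prey: 3+1-0=4; pred: 8+0-3=5
Step 12: prey: 4+2-0=6; pred: 5+0-2=3
Max prey = 78 at step 4

Answer: 78 4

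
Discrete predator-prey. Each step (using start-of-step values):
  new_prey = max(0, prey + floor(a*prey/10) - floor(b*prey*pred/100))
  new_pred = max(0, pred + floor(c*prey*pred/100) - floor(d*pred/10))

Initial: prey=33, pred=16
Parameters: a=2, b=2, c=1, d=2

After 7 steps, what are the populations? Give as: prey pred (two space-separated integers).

Answer: 10 15

Derivation:
Step 1: prey: 33+6-10=29; pred: 16+5-3=18
Step 2: prey: 29+5-10=24; pred: 18+5-3=20
Step 3: prey: 24+4-9=19; pred: 20+4-4=20
Step 4: prey: 19+3-7=15; pred: 20+3-4=19
Step 5: prey: 15+3-5=13; pred: 19+2-3=18
Step 6: prey: 13+2-4=11; pred: 18+2-3=17
Step 7: prey: 11+2-3=10; pred: 17+1-3=15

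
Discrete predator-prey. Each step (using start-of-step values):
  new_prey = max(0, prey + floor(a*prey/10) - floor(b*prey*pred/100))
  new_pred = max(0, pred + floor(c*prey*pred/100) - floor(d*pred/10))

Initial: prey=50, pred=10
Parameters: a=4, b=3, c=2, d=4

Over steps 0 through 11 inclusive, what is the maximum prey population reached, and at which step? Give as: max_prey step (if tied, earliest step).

Answer: 55 1

Derivation:
Step 1: prey: 50+20-15=55; pred: 10+10-4=16
Step 2: prey: 55+22-26=51; pred: 16+17-6=27
Step 3: prey: 51+20-41=30; pred: 27+27-10=44
Step 4: prey: 30+12-39=3; pred: 44+26-17=53
Step 5: prey: 3+1-4=0; pred: 53+3-21=35
Step 6: prey: 0+0-0=0; pred: 35+0-14=21
Step 7: prey: 0+0-0=0; pred: 21+0-8=13
Step 8: prey: 0+0-0=0; pred: 13+0-5=8
Step 9: prey: 0+0-0=0; pred: 8+0-3=5
Step 10: prey: 0+0-0=0; pred: 5+0-2=3
Step 11: prey: 0+0-0=0; pred: 3+0-1=2
Max prey = 55 at step 1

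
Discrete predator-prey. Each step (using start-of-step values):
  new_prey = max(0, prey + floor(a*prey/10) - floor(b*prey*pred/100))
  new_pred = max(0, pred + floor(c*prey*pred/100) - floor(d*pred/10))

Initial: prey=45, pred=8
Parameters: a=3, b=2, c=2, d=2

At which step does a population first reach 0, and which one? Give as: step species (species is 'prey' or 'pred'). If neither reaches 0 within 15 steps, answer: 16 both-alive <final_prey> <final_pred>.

Answer: 5 prey

Derivation:
Step 1: prey: 45+13-7=51; pred: 8+7-1=14
Step 2: prey: 51+15-14=52; pred: 14+14-2=26
Step 3: prey: 52+15-27=40; pred: 26+27-5=48
Step 4: prey: 40+12-38=14; pred: 48+38-9=77
Step 5: prey: 14+4-21=0; pred: 77+21-15=83
First extinction: prey at step 5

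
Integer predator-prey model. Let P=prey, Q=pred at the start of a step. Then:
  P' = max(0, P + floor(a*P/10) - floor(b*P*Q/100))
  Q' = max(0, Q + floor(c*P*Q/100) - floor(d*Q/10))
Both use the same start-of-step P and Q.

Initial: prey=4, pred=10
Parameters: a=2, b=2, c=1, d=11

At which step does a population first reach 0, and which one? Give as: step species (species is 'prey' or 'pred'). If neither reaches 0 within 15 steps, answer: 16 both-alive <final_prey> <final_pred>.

Answer: 1 pred

Derivation:
Step 1: prey: 4+0-0=4; pred: 10+0-11=0
First extinction: pred at step 1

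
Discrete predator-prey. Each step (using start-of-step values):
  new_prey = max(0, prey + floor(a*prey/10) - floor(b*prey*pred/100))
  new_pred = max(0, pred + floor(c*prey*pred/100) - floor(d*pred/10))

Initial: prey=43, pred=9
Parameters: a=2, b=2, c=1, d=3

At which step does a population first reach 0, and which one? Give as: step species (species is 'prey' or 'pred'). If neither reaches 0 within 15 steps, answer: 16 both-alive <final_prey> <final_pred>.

Step 1: prey: 43+8-7=44; pred: 9+3-2=10
Step 2: prey: 44+8-8=44; pred: 10+4-3=11
Step 3: prey: 44+8-9=43; pred: 11+4-3=12
Step 4: prey: 43+8-10=41; pred: 12+5-3=14
Step 5: prey: 41+8-11=38; pred: 14+5-4=15
Step 6: prey: 38+7-11=34; pred: 15+5-4=16
Step 7: prey: 34+6-10=30; pred: 16+5-4=17
Step 8: prey: 30+6-10=26; pred: 17+5-5=17
Step 9: prey: 26+5-8=23; pred: 17+4-5=16
Step 10: prey: 23+4-7=20; pred: 16+3-4=15
Step 11: prey: 20+4-6=18; pred: 15+3-4=14
Step 12: prey: 18+3-5=16; pred: 14+2-4=12
Step 13: prey: 16+3-3=16; pred: 12+1-3=10
Step 14: prey: 16+3-3=16; pred: 10+1-3=8
Step 15: prey: 16+3-2=17; pred: 8+1-2=7
No extinction within 15 steps

Answer: 16 both-alive 17 7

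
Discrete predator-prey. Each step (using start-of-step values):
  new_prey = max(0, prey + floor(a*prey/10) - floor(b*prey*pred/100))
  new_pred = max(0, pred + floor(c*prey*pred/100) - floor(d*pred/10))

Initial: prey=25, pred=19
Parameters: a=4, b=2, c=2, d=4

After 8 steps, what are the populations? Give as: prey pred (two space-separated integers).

Answer: 12 24

Derivation:
Step 1: prey: 25+10-9=26; pred: 19+9-7=21
Step 2: prey: 26+10-10=26; pred: 21+10-8=23
Step 3: prey: 26+10-11=25; pred: 23+11-9=25
Step 4: prey: 25+10-12=23; pred: 25+12-10=27
Step 5: prey: 23+9-12=20; pred: 27+12-10=29
Step 6: prey: 20+8-11=17; pred: 29+11-11=29
Step 7: prey: 17+6-9=14; pred: 29+9-11=27
Step 8: prey: 14+5-7=12; pred: 27+7-10=24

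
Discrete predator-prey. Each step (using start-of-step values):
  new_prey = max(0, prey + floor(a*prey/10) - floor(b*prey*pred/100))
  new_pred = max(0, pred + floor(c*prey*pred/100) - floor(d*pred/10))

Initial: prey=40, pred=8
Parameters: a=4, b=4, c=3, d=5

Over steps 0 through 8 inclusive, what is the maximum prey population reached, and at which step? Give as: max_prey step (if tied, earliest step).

Answer: 44 1

Derivation:
Step 1: prey: 40+16-12=44; pred: 8+9-4=13
Step 2: prey: 44+17-22=39; pred: 13+17-6=24
Step 3: prey: 39+15-37=17; pred: 24+28-12=40
Step 4: prey: 17+6-27=0; pred: 40+20-20=40
Step 5: prey: 0+0-0=0; pred: 40+0-20=20
Step 6: prey: 0+0-0=0; pred: 20+0-10=10
Step 7: prey: 0+0-0=0; pred: 10+0-5=5
Step 8: prey: 0+0-0=0; pred: 5+0-2=3
Max prey = 44 at step 1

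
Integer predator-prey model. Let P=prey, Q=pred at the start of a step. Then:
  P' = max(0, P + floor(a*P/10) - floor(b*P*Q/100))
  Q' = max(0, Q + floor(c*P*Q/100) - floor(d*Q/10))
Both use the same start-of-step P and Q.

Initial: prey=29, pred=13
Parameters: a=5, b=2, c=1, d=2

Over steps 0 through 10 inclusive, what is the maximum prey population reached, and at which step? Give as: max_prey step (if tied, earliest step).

Answer: 57 4

Derivation:
Step 1: prey: 29+14-7=36; pred: 13+3-2=14
Step 2: prey: 36+18-10=44; pred: 14+5-2=17
Step 3: prey: 44+22-14=52; pred: 17+7-3=21
Step 4: prey: 52+26-21=57; pred: 21+10-4=27
Step 5: prey: 57+28-30=55; pred: 27+15-5=37
Step 6: prey: 55+27-40=42; pred: 37+20-7=50
Step 7: prey: 42+21-42=21; pred: 50+21-10=61
Step 8: prey: 21+10-25=6; pred: 61+12-12=61
Step 9: prey: 6+3-7=2; pred: 61+3-12=52
Step 10: prey: 2+1-2=1; pred: 52+1-10=43
Max prey = 57 at step 4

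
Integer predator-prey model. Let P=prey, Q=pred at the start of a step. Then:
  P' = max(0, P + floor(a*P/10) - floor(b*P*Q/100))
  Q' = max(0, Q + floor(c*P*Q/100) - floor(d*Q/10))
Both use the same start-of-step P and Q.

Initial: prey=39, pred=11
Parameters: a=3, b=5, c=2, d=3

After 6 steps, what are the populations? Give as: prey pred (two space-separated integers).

Answer: 1 8

Derivation:
Step 1: prey: 39+11-21=29; pred: 11+8-3=16
Step 2: prey: 29+8-23=14; pred: 16+9-4=21
Step 3: prey: 14+4-14=4; pred: 21+5-6=20
Step 4: prey: 4+1-4=1; pred: 20+1-6=15
Step 5: prey: 1+0-0=1; pred: 15+0-4=11
Step 6: prey: 1+0-0=1; pred: 11+0-3=8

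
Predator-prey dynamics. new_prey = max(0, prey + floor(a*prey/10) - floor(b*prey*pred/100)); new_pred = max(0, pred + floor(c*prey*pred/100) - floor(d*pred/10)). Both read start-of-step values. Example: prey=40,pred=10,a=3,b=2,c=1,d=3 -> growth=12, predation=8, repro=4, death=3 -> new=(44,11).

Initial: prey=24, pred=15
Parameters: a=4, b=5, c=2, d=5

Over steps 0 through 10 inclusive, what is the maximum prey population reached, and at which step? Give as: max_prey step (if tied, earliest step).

Answer: 35 10

Derivation:
Step 1: prey: 24+9-18=15; pred: 15+7-7=15
Step 2: prey: 15+6-11=10; pred: 15+4-7=12
Step 3: prey: 10+4-6=8; pred: 12+2-6=8
Step 4: prey: 8+3-3=8; pred: 8+1-4=5
Step 5: prey: 8+3-2=9; pred: 5+0-2=3
Step 6: prey: 9+3-1=11; pred: 3+0-1=2
Step 7: prey: 11+4-1=14; pred: 2+0-1=1
Step 8: prey: 14+5-0=19; pred: 1+0-0=1
Step 9: prey: 19+7-0=26; pred: 1+0-0=1
Step 10: prey: 26+10-1=35; pred: 1+0-0=1
Max prey = 35 at step 10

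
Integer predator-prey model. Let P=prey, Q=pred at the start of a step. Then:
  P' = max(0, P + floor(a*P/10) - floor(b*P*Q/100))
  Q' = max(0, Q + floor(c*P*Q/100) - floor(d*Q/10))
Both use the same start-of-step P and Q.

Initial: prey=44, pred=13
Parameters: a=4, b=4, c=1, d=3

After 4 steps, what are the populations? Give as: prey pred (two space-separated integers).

Answer: 18 15

Derivation:
Step 1: prey: 44+17-22=39; pred: 13+5-3=15
Step 2: prey: 39+15-23=31; pred: 15+5-4=16
Step 3: prey: 31+12-19=24; pred: 16+4-4=16
Step 4: prey: 24+9-15=18; pred: 16+3-4=15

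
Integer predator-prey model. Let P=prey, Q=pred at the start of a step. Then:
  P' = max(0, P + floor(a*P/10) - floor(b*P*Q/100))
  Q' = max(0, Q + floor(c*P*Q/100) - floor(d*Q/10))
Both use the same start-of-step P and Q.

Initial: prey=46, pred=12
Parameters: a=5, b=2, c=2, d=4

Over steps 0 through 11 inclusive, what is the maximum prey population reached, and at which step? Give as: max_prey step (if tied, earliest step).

Step 1: prey: 46+23-11=58; pred: 12+11-4=19
Step 2: prey: 58+29-22=65; pred: 19+22-7=34
Step 3: prey: 65+32-44=53; pred: 34+44-13=65
Step 4: prey: 53+26-68=11; pred: 65+68-26=107
Step 5: prey: 11+5-23=0; pred: 107+23-42=88
Step 6: prey: 0+0-0=0; pred: 88+0-35=53
Step 7: prey: 0+0-0=0; pred: 53+0-21=32
Step 8: prey: 0+0-0=0; pred: 32+0-12=20
Step 9: prey: 0+0-0=0; pred: 20+0-8=12
Step 10: prey: 0+0-0=0; pred: 12+0-4=8
Step 11: prey: 0+0-0=0; pred: 8+0-3=5
Max prey = 65 at step 2

Answer: 65 2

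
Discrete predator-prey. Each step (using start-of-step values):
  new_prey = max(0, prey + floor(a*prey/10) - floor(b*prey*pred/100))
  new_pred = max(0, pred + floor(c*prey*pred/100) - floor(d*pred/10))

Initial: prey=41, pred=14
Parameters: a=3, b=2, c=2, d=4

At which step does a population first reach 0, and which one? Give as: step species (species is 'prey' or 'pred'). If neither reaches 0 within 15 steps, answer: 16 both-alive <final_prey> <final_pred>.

Step 1: prey: 41+12-11=42; pred: 14+11-5=20
Step 2: prey: 42+12-16=38; pred: 20+16-8=28
Step 3: prey: 38+11-21=28; pred: 28+21-11=38
Step 4: prey: 28+8-21=15; pred: 38+21-15=44
Step 5: prey: 15+4-13=6; pred: 44+13-17=40
Step 6: prey: 6+1-4=3; pred: 40+4-16=28
Step 7: prey: 3+0-1=2; pred: 28+1-11=18
Step 8: prey: 2+0-0=2; pred: 18+0-7=11
Step 9: prey: 2+0-0=2; pred: 11+0-4=7
Step 10: prey: 2+0-0=2; pred: 7+0-2=5
Step 11: prey: 2+0-0=2; pred: 5+0-2=3
Step 12: prey: 2+0-0=2; pred: 3+0-1=2
Step 13: prey: 2+0-0=2; pred: 2+0-0=2
Steps 14-15: state stable at prey=2, pred=2 (no change)
No extinction within 15 steps

Answer: 16 both-alive 2 2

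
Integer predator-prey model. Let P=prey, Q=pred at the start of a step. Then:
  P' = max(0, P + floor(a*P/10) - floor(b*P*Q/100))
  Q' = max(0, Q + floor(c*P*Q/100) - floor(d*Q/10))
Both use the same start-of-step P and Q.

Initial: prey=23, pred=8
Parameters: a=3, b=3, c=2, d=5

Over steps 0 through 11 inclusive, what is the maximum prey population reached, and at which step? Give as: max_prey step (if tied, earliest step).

Answer: 37 7

Derivation:
Step 1: prey: 23+6-5=24; pred: 8+3-4=7
Step 2: prey: 24+7-5=26; pred: 7+3-3=7
Step 3: prey: 26+7-5=28; pred: 7+3-3=7
Step 4: prey: 28+8-5=31; pred: 7+3-3=7
Step 5: prey: 31+9-6=34; pred: 7+4-3=8
Step 6: prey: 34+10-8=36; pred: 8+5-4=9
Step 7: prey: 36+10-9=37; pred: 9+6-4=11
Step 8: prey: 37+11-12=36; pred: 11+8-5=14
Step 9: prey: 36+10-15=31; pred: 14+10-7=17
Step 10: prey: 31+9-15=25; pred: 17+10-8=19
Step 11: prey: 25+7-14=18; pred: 19+9-9=19
Max prey = 37 at step 7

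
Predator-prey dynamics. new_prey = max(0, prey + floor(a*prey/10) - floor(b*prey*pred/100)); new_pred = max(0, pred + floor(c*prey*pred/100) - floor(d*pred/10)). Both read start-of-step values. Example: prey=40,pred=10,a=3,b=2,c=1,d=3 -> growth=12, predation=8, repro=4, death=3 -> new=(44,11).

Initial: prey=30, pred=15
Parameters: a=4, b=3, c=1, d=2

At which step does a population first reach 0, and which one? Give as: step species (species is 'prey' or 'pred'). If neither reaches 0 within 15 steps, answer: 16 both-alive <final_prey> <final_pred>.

Step 1: prey: 30+12-13=29; pred: 15+4-3=16
Step 2: prey: 29+11-13=27; pred: 16+4-3=17
Step 3: prey: 27+10-13=24; pred: 17+4-3=18
Step 4: prey: 24+9-12=21; pred: 18+4-3=19
Step 5: prey: 21+8-11=18; pred: 19+3-3=19
Step 6: prey: 18+7-10=15; pred: 19+3-3=19
Step 7: prey: 15+6-8=13; pred: 19+2-3=18
Step 8: prey: 13+5-7=11; pred: 18+2-3=17
Step 9: prey: 11+4-5=10; pred: 17+1-3=15
Step 10: prey: 10+4-4=10; pred: 15+1-3=13
Step 11: prey: 10+4-3=11; pred: 13+1-2=12
Step 12: prey: 11+4-3=12; pred: 12+1-2=11
Step 13: prey: 12+4-3=13; pred: 11+1-2=10
Step 14: prey: 13+5-3=15; pred: 10+1-2=9
Step 15: prey: 15+6-4=17; pred: 9+1-1=9
No extinction within 15 steps

Answer: 16 both-alive 17 9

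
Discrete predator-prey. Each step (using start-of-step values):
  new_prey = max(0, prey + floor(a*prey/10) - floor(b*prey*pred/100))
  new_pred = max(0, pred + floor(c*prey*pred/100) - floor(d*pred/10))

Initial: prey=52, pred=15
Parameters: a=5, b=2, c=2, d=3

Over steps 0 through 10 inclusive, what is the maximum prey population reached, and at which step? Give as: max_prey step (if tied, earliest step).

Answer: 63 1

Derivation:
Step 1: prey: 52+26-15=63; pred: 15+15-4=26
Step 2: prey: 63+31-32=62; pred: 26+32-7=51
Step 3: prey: 62+31-63=30; pred: 51+63-15=99
Step 4: prey: 30+15-59=0; pred: 99+59-29=129
Step 5: prey: 0+0-0=0; pred: 129+0-38=91
Step 6: prey: 0+0-0=0; pred: 91+0-27=64
Step 7: prey: 0+0-0=0; pred: 64+0-19=45
Step 8: prey: 0+0-0=0; pred: 45+0-13=32
Step 9: prey: 0+0-0=0; pred: 32+0-9=23
Step 10: prey: 0+0-0=0; pred: 23+0-6=17
Max prey = 63 at step 1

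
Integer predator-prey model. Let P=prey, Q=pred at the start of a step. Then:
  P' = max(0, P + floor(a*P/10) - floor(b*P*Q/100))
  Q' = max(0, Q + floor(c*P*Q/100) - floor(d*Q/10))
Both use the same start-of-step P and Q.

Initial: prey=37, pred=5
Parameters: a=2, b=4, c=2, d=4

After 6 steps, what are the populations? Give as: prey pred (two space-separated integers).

Answer: 12 14

Derivation:
Step 1: prey: 37+7-7=37; pred: 5+3-2=6
Step 2: prey: 37+7-8=36; pred: 6+4-2=8
Step 3: prey: 36+7-11=32; pred: 8+5-3=10
Step 4: prey: 32+6-12=26; pred: 10+6-4=12
Step 5: prey: 26+5-12=19; pred: 12+6-4=14
Step 6: prey: 19+3-10=12; pred: 14+5-5=14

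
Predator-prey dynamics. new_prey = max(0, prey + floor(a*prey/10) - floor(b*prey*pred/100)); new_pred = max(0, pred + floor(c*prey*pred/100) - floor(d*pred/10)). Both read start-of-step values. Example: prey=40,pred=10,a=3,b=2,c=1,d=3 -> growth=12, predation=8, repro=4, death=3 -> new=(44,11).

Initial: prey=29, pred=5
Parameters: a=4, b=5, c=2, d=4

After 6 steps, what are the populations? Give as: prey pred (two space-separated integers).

Answer: 21 21

Derivation:
Step 1: prey: 29+11-7=33; pred: 5+2-2=5
Step 2: prey: 33+13-8=38; pred: 5+3-2=6
Step 3: prey: 38+15-11=42; pred: 6+4-2=8
Step 4: prey: 42+16-16=42; pred: 8+6-3=11
Step 5: prey: 42+16-23=35; pred: 11+9-4=16
Step 6: prey: 35+14-28=21; pred: 16+11-6=21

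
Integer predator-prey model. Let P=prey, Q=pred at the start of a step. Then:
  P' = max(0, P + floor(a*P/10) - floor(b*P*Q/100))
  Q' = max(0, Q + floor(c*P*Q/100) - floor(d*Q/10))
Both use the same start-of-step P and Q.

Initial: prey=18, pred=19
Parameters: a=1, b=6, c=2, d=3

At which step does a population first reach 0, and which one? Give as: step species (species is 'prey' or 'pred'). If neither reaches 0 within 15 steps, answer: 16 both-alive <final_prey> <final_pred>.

Answer: 1 prey

Derivation:
Step 1: prey: 18+1-20=0; pred: 19+6-5=20
First extinction: prey at step 1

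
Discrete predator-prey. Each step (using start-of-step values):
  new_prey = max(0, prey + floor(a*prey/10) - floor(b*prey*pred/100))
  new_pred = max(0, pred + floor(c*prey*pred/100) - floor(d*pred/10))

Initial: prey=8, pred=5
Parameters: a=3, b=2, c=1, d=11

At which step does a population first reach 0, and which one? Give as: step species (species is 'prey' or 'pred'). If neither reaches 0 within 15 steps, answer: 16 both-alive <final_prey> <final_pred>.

Step 1: prey: 8+2-0=10; pred: 5+0-5=0
First extinction: pred at step 1

Answer: 1 pred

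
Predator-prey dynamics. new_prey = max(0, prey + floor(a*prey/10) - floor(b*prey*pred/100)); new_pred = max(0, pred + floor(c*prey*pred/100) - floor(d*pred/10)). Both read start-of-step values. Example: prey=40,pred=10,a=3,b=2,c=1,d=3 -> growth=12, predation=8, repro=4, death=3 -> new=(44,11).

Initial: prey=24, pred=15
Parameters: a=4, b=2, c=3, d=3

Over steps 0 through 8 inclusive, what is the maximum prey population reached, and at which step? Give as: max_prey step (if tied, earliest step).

Answer: 26 1

Derivation:
Step 1: prey: 24+9-7=26; pred: 15+10-4=21
Step 2: prey: 26+10-10=26; pred: 21+16-6=31
Step 3: prey: 26+10-16=20; pred: 31+24-9=46
Step 4: prey: 20+8-18=10; pred: 46+27-13=60
Step 5: prey: 10+4-12=2; pred: 60+18-18=60
Step 6: prey: 2+0-2=0; pred: 60+3-18=45
Step 7: prey: 0+0-0=0; pred: 45+0-13=32
Step 8: prey: 0+0-0=0; pred: 32+0-9=23
Max prey = 26 at step 1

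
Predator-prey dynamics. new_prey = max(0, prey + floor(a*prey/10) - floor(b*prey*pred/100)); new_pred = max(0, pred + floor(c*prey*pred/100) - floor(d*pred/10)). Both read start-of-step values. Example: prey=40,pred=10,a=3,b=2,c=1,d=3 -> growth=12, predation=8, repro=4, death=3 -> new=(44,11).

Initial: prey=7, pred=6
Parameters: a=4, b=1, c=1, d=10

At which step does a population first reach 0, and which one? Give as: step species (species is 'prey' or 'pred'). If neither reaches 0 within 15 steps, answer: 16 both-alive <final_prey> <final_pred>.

Step 1: prey: 7+2-0=9; pred: 6+0-6=0
First extinction: pred at step 1

Answer: 1 pred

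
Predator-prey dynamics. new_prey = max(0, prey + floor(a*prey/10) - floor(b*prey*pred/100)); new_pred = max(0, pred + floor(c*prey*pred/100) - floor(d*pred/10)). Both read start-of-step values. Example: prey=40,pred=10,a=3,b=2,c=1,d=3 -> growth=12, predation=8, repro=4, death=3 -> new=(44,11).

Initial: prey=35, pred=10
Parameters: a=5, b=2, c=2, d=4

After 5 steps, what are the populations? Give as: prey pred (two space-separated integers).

Answer: 15 101

Derivation:
Step 1: prey: 35+17-7=45; pred: 10+7-4=13
Step 2: prey: 45+22-11=56; pred: 13+11-5=19
Step 3: prey: 56+28-21=63; pred: 19+21-7=33
Step 4: prey: 63+31-41=53; pred: 33+41-13=61
Step 5: prey: 53+26-64=15; pred: 61+64-24=101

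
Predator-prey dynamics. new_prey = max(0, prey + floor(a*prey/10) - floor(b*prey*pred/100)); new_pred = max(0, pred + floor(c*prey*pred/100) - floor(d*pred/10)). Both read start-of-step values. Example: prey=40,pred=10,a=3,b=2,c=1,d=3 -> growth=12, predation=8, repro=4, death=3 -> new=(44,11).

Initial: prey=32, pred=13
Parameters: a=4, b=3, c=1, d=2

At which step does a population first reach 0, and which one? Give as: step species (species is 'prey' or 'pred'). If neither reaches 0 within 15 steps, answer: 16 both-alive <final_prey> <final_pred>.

Step 1: prey: 32+12-12=32; pred: 13+4-2=15
Step 2: prey: 32+12-14=30; pred: 15+4-3=16
Step 3: prey: 30+12-14=28; pred: 16+4-3=17
Step 4: prey: 28+11-14=25; pred: 17+4-3=18
Step 5: prey: 25+10-13=22; pred: 18+4-3=19
Step 6: prey: 22+8-12=18; pred: 19+4-3=20
Step 7: prey: 18+7-10=15; pred: 20+3-4=19
Step 8: prey: 15+6-8=13; pred: 19+2-3=18
Step 9: prey: 13+5-7=11; pred: 18+2-3=17
Step 10: prey: 11+4-5=10; pred: 17+1-3=15
Step 11: prey: 10+4-4=10; pred: 15+1-3=13
Step 12: prey: 10+4-3=11; pred: 13+1-2=12
Step 13: prey: 11+4-3=12; pred: 12+1-2=11
Step 14: prey: 12+4-3=13; pred: 11+1-2=10
Step 15: prey: 13+5-3=15; pred: 10+1-2=9
No extinction within 15 steps

Answer: 16 both-alive 15 9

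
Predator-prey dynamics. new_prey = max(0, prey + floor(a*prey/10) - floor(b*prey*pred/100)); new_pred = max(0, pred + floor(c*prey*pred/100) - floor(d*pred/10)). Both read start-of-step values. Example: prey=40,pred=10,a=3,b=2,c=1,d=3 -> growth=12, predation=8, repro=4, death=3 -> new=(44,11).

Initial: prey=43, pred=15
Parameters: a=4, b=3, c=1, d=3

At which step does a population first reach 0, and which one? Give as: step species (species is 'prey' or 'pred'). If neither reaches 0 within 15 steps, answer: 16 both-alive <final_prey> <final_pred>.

Step 1: prey: 43+17-19=41; pred: 15+6-4=17
Step 2: prey: 41+16-20=37; pred: 17+6-5=18
Step 3: prey: 37+14-19=32; pred: 18+6-5=19
Step 4: prey: 32+12-18=26; pred: 19+6-5=20
Step 5: prey: 26+10-15=21; pred: 20+5-6=19
Step 6: prey: 21+8-11=18; pred: 19+3-5=17
Step 7: prey: 18+7-9=16; pred: 17+3-5=15
Step 8: prey: 16+6-7=15; pred: 15+2-4=13
Step 9: prey: 15+6-5=16; pred: 13+1-3=11
Step 10: prey: 16+6-5=17; pred: 11+1-3=9
Step 11: prey: 17+6-4=19; pred: 9+1-2=8
Step 12: prey: 19+7-4=22; pred: 8+1-2=7
Step 13: prey: 22+8-4=26; pred: 7+1-2=6
Step 14: prey: 26+10-4=32; pred: 6+1-1=6
Step 15: prey: 32+12-5=39; pred: 6+1-1=6
No extinction within 15 steps

Answer: 16 both-alive 39 6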